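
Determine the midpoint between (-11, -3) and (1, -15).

M = ((x₁ + x₂)/2, (y₁ + y₂)/2)
= ((-11 + 1)/2, (-3 + -15)/2)
= (-10/2, -18/2) = (-5, -9)

(-5, -9)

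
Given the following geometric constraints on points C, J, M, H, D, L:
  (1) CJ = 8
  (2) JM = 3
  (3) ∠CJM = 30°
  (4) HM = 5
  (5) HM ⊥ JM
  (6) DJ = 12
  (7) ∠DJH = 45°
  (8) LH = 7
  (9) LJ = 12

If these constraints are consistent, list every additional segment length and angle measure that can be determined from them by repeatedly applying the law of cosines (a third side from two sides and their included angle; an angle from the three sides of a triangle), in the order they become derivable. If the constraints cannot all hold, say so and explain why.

The constraints are consistent. Derivable facts, in order:
After 1 step:
- CM ≈ 5.61
- JH = √34
After 2 steps:
- HD ≈ 8.89
- ∠CMJ = 134.48°
- ∠HJL = 22.81°
- ∠HJM = 59.04°
- ∠HLJ = 18.84°
- ∠JCM = 15.52°
- ∠JHL = 138.35°
- ∠JHM = 30.96°
After 3 steps:
- ∠DHJ = 107.37°
- ∠HDJ = 27.63°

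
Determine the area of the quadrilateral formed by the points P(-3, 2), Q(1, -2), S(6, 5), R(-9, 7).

The Shoelace formula works by pairing each vertex with the next (cycling back to the first).
For each pair, compute x_i*y_(i+1) - x_(i+1)*y_i:
  (-3*-2 - 1*2) = 4
  (1*5 - 6*-2) = 17
  (6*7 - -9*5) = 87
  (-9*2 - -3*7) = 3
Taking half the absolute value of the total: Area = (1/2)(111) = 111/2.

111/2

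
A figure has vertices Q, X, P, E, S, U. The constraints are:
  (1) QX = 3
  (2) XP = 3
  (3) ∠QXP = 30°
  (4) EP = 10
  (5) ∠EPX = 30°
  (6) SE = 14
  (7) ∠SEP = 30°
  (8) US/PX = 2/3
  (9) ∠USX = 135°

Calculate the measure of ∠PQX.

Step 1: By the law of cosines on triangle QXP: QP² = 3² + 3² − 2·3·3·cos(30°) = 2.41, so QP ≈ 1.55.
Step 2: By the inverse law of cosines on triangle PQX: cos(∠PQX) = (1.55² + 3² − 3²) / (2·1.55·3) = 2.41/9.32 = 0.2588, so ∠PQX = 75°.

Therefore, the measure of angle ∠PQX = 75°.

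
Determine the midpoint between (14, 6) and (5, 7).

The midpoint is the point halfway along the segment.
Move half the horizontal distance: 14 + (5 - 14)/2 = 14 + -9/2 = 19/2
Move half the vertical distance: 6 + (7 - 6)/2 = 6 + 1/2 = 13/2
Midpoint = (19/2, 13/2)

(19/2, 13/2)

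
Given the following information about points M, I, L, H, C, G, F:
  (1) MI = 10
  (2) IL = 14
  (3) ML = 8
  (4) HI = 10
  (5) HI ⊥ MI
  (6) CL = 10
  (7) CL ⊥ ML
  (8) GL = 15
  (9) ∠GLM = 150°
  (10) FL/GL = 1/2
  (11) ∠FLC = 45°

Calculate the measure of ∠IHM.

Step 1: By the law of cosines on triangle HIM: HM² = 10² + 10² − 2·10·10·cos(90°) = 200, so HM = 10·√2.
Step 2: By the inverse law of cosines on triangle IHM: cos(∠IHM) = (10² + (10·√2)² − 10²) / (2·10·10·√2) = 200/282.84 = 0.7071, so ∠IHM = 45°.

Therefore, the measure of angle ∠IHM = 45°.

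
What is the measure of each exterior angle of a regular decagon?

Each exterior angle of a regular n-gon is 360 / n.
For n = 10: 360 / 10 = 36 degrees.

36 degrees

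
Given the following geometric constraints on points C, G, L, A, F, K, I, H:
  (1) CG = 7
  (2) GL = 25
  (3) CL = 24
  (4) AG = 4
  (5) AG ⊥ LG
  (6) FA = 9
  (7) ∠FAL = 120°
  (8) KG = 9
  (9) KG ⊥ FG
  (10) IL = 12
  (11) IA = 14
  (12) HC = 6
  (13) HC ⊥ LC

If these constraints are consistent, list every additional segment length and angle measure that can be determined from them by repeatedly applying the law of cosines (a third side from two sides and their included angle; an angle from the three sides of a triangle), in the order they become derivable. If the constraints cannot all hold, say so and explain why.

The constraints are consistent. Derivable facts, in order:
After 1 step:
- LA ≈ 25.32
- LH = 6·√17
- ∠CGL = 73.74°
- ∠CLG = 16.26°
- ∠GCL = 90°
After 2 steps:
- LF ≈ 30.82
- ∠AIL = 153.62°
- ∠ALG = 9.09°
- ∠ALI = 14.23°
- ∠CHL = 75.96°
- ∠CLH = 14.04°
- ∠GAL = 80.91°
- ∠IAL = 12.16°
After 3 steps:
- ∠AFL = 45.35°
- ∠ALF = 14.65°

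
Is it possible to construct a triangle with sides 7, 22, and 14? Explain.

Check the triangle inequality: 7 + 14 = 21 ≤ 22.
Since the sum of two sides does not exceed the third, no triangle can be formed.

No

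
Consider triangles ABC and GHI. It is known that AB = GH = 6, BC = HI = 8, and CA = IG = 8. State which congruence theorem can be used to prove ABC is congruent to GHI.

The given information provides:
AB = GH = 6, BC = HI = 8, and CA = IG = 8
This matches the SSS congruence theorem.
All three pairs of corresponding sides are equal (Side-Side-Side).

SSS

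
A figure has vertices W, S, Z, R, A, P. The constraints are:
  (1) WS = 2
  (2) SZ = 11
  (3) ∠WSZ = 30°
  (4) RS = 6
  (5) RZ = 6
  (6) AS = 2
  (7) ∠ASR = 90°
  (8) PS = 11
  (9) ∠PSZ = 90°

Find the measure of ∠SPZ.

Step 1: By the law of cosines on triangle PSZ: PZ² = 11² + 11² − 2·11·11·cos(90°) = 242, so PZ = 11·√2.
Step 2: By the inverse law of cosines on triangle SPZ: cos(∠SPZ) = (11² + (11·√2)² − 11²) / (2·11·11·√2) = 242/342.24 = 0.7071, so ∠SPZ = 45°.

Therefore, the measure of angle ∠SPZ = 45°.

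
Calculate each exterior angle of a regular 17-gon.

Each exterior angle of a regular n-gon is 360 / n.
For n = 17: 360 / 17 = 360/17 degrees.

360/17 degrees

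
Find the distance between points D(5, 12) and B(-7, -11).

d = sqrt((-7 - 5)^2 + (-11 - 12)^2)
d = sqrt(-12^2 + -23^2)
d = sqrt(144 + 529)
d = sqrt(673)

sqrt(673)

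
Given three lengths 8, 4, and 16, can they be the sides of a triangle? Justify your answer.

Check the triangle inequality: 8 + 4 = 12 ≤ 16.
Since the sum of two sides does not exceed the third, no triangle can be formed.

No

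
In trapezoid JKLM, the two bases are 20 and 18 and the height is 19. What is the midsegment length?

midsegment = (20 + 18) / 2 = 38 / 2 = 19

19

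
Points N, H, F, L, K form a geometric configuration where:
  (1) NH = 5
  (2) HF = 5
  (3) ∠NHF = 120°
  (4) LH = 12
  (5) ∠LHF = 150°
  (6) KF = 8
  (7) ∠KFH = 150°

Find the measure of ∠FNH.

Step 1: By the law of cosines on triangle NHF: NF² = 5² + 5² − 2·5·5·cos(120°) = 75, so NF = 5·√3.
Step 2: By the inverse law of cosines on triangle FNH: cos(∠FNH) = ((5·√3)² + 5² − 5²) / (2·5·√3·5) = 75/86.6 = 0.866, so ∠FNH = 30°.

Therefore, the measure of angle ∠FNH = 30°.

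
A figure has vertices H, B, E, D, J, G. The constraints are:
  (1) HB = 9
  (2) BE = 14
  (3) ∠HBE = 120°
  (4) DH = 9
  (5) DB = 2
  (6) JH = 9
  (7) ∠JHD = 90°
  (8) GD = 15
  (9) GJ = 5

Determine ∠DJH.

Step 1: By the law of cosines on triangle JHD: JD² = 9² + 9² − 2·9·9·cos(90°) = 162, so JD = 9·√2.
Step 2: By the inverse law of cosines on triangle DJH: cos(∠DJH) = ((9·√2)² + 9² − 9²) / (2·9·√2·9) = 162/229.1 = 0.7071, so ∠DJH = 45°.

Therefore, the measure of angle ∠DJH = 45°.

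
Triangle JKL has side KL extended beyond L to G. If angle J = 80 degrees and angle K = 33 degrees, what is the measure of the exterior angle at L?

Exterior angle = 80 + 33 = 113 degrees (exterior angle theorem).

113 degrees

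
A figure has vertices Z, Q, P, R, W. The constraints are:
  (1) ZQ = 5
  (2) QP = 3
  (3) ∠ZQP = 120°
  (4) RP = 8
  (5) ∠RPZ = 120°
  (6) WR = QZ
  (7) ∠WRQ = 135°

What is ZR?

Step 1: By the law of cosines on triangle ZQP: ZP² = 5² + 3² − 2·5·3·cos(120°) = 49, so ZP = 7.
Step 2: By the law of cosines on triangle ZPR: ZR² = 7² + 8² − 2·7·8·cos(120°) = 169, so ZR = 13.

Therefore, the length of ZR = 13.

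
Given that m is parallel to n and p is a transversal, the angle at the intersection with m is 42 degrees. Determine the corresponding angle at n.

When a transversal crosses parallel lines, angles in the same position at each intersection are called corresponding angles.
These are always equal, so the answer is 42 degrees.

42 degrees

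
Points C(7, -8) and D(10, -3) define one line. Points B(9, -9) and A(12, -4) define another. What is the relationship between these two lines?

Slope of line 1: m1 = (-3 - -8)/(10 - 7) = 5/3 = 5/3
Slope of line 2: m2 = (-4 - -9)/(12 - 9) = 5/3 = 5/3
Two lines are parallel if and only if they have equal slopes (or both are vertical).
Here m1 = m2 = 5/3, confirming the lines are parallel.

Parallel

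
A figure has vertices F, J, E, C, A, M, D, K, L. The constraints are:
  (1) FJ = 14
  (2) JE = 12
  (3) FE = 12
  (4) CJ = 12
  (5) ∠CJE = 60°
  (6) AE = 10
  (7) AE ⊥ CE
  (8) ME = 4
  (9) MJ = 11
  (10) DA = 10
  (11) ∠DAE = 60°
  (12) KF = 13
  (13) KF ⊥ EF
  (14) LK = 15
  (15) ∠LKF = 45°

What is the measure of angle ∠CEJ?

Step 1: By the law of cosines on triangle EJC: EC² = 12² + 12² − 2·12·12·cos(60°) = 144, so EC = 12.
Step 2: By the inverse law of cosines on triangle CEJ: cos(∠CEJ) = (12² + 12² − 12²) / (2·12·12) = 144/288 = 0.5, so ∠CEJ = 60°.

Therefore, the measure of angle ∠CEJ = 60°.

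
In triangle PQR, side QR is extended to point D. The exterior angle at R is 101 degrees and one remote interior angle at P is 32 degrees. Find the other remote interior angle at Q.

By the exterior angle theorem: exterior angle = sum of remote interior angles.
101 = 32 + angle Q
angle Q = 101 - 32 = 69 degrees

69 degrees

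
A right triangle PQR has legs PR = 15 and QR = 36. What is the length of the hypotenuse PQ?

PQ = sqrt(15^2 + 36^2) = sqrt(1521) = 39

39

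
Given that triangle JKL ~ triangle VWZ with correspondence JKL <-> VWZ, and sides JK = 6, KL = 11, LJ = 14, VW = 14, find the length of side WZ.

k = 14/6 = 7/3. WZ = 7/3 * 11 = 77/3.

77/3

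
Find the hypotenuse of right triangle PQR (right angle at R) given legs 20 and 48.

By the Pythagorean theorem: PQ^2 = PR^2 + QR^2
PQ^2 = 20^2 + 48^2 = 400 + 2304 = 2704
PQ = sqrt(2704) = 52

52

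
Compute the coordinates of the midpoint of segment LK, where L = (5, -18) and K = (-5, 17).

The midpoint is the point halfway along the segment.
Move half the horizontal distance: 5 + (-5 - 5)/2 = 5 + -10/2 = 0
Move half the vertical distance: -18 + (17 - -18)/2 = -18 + 35/2 = -1/2
Midpoint = (0, -1/2)

(0, -1/2)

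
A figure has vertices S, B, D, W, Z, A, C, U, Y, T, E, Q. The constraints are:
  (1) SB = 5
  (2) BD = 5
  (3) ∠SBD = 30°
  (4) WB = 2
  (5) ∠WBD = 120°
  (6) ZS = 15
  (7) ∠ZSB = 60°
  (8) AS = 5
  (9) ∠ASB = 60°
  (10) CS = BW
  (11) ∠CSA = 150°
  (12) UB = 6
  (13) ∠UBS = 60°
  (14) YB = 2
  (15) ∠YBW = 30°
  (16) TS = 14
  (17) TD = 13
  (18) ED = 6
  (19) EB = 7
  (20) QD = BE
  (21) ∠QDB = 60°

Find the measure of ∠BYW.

Step 1: By the law of cosines on triangle YBW: YW² = 2² + 2² − 2·2·2·cos(30°) = 1.07, so YW ≈ 1.04.
Step 2: By the inverse law of cosines on triangle BYW: cos(∠BYW) = (2² + 1.04² − 2²) / (2·2·1.04) = 1.07/4.14 = 0.2588, so ∠BYW = 75°.

Therefore, the measure of angle ∠BYW = 75°.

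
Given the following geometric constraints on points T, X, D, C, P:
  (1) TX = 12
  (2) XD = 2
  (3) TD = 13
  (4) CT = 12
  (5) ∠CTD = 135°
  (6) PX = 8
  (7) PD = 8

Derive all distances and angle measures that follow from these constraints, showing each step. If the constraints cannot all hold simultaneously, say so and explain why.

The constraints are consistent.

Step 1: From DT = 13, TC = 12, and ∠DTC = 135°, by the law of cosines:
  DC² = DT² + TC² - 2·DT·TC·cos(135°) = 169 + 144 + 220.6 = 533.6
  DC ≈ 23.1

Step 2: From TD = 13, TX = 12, DX = 2, by the inverse law of cosines:
  cos(∠DTX) = (TD² + TX² - DX²) / (2·TD·TX)
  ∠DTX = 7.95°

Step 3: From XD = 2, XP = 8, DP = 8, by the inverse law of cosines:
  cos(∠DXP) = (XD² + XP² - DP²) / (2·XD·XP)
  ∠DXP = 82.82°

Step 4: From XD = 2, XT = 12, DT = 13, by the inverse law of cosines:
  cos(∠DXT) = (XD² + XT² - DT²) / (2·XD·XT)
  ∠DXT = 115.94°

Step 5: From DP = 8, DX = 2, PX = 8, by the inverse law of cosines:
  cos(∠PDX) = (DP² + DX² - PX²) / (2·DP·DX)
  ∠PDX = 82.82°

Step 6: From DT = 13, DX = 2, TX = 12, by the inverse law of cosines:
  cos(∠TDX) = (DT² + DX² - TX²) / (2·DT·DX)
  ∠TDX = 56.1°

Step 7: From PD = 8, PX = 8, DX = 2, by the inverse law of cosines:
  cos(∠DPX) = (PD² + PX² - DX²) / (2·PD·PX)
  ∠DPX = 14.36°

Step 8: From DC = 23.1, DT = 13, CT = 12, by the inverse law of cosines:
  cos(∠CDT) = (DC² + DT² - CT²) / (2·DC·DT)
  ∠CDT = 21.55°

Step 9: From CD = 23.1, CT = 12, DT = 13, by the inverse law of cosines:
  cos(∠DCT) = (CD² + CT² - DT²) / (2·CD·CT)
  ∠DCT = 23.45°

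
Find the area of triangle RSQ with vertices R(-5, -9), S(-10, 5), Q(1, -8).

Using the Shoelace formula for a triangle:
Area = (1/2)|x0(y1 - y2) + x1(y2 - y0) + x2(y0 - y1)|
Area = (1/2)|-5(5 - -8) + -10(-8 - -9) + 1(-9 - 5)|
Area = (1/2)|-65 + -10 + -14|
Area = (1/2)|-89|
Area = (1/2)(89)
Area = 89/2

89/2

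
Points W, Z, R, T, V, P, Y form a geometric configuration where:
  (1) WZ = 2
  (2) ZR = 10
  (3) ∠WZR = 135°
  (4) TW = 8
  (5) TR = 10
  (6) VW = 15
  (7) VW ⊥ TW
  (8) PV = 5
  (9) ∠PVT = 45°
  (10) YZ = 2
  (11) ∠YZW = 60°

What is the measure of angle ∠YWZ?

Step 1: By the law of cosines on triangle WZY: WY² = 2² + 2² − 2·2·2·cos(60°) = 4, so WY = 2.
Step 2: By the inverse law of cosines on triangle YWZ: cos(∠YWZ) = (2² + 2² − 2²) / (2·2·2) = 4/8 = 0.5, so ∠YWZ = 60°.

Therefore, the measure of angle ∠YWZ = 60°.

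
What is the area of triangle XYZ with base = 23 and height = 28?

Area = (1/2) * base * height
Area = (1/2) * 23 * 28
Area = 322

322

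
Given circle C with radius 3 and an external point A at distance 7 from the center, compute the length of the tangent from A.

The tangent, radius, and line from the external point to the center form a right triangle.
The right angle is where the tangent meets the radius.
By the Pythagorean theorem: tangent² + 3² = 7²
tangent² = 49 - 9 = 40
tangent = 2*sqrt(10)

2*sqrt(10)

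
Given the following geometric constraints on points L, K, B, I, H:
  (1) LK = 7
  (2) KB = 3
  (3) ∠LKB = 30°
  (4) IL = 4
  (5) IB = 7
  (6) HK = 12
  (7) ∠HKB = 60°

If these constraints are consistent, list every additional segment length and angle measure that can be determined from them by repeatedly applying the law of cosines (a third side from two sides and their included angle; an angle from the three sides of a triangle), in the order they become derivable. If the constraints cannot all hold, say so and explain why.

The constraints are consistent. Derivable facts, in order:
After 1 step:
- BH = 3·√13
- LB ≈ 4.65
After 2 steps:
- ∠BHK = 13.9°
- ∠BIL = 39.24°
- ∠BLI = 107.8°
- ∠BLK = 18.82°
- ∠HBK = 106.1°
- ∠IBL = 32.96°
- ∠KBL = 131.18°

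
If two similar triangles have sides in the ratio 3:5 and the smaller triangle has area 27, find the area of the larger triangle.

The ratio of areas of similar triangles = (side ratio)^2.
Side ratio = 3:5, so area ratio = 9:25.
Area of the larger triangle / Area of the smaller triangle = 25/9
Area of the larger triangle = 27 * 25/9 = 75

75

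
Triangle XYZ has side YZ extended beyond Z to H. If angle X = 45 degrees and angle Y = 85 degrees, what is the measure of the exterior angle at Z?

Exterior angle = 45 + 85 = 130 degrees (exterior angle theorem).

130 degrees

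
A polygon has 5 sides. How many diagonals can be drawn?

The number of diagonals in an n-gon is n(n - 3)/2.
For n = 5: 5(5 - 3)/2 = 5 × 2 / 2 = 5.

5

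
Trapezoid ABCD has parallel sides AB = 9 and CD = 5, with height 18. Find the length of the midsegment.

The midsegment of a trapezoid = (base1 + base2) / 2
midsegment = (9 + 5) / 2
midsegment = 14 / 2
midsegment = 7

7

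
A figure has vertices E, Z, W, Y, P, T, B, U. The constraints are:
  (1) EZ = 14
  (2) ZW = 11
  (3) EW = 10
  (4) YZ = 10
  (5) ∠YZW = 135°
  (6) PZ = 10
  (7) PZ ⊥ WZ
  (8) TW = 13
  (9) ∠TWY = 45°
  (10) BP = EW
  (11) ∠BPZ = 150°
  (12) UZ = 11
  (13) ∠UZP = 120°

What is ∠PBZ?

From the given relations: BP = EW = 10.
Step 1: By the law of cosines on triangle BPZ: BZ² = 10² + 10² − 2·10·10·cos(150°) = 373.21, so BZ ≈ 19.32.
Step 2: By the inverse law of cosines on triangle PBZ: cos(∠PBZ) = (10² + 19.32² − 10²) / (2·10·19.32) = 373.21/386.37 = 0.9659, so ∠PBZ = 15°.

Therefore, the measure of angle ∠PBZ = 15°.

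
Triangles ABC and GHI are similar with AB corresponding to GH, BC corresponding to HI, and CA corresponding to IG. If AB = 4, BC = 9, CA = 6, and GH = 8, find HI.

Since the triangles are similar, the ratio of corresponding sides is constant.
Scale factor k = GH / AB = 8 / 4 = 2
HI = k * BC = 2 * 9 = 18

18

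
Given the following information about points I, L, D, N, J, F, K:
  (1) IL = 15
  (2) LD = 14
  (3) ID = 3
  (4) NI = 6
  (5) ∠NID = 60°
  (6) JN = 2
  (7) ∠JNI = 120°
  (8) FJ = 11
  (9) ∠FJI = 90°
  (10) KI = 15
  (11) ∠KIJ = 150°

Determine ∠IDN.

Step 1: By the law of cosines on triangle DIN: DN² = 3² + 6² − 2·3·6·cos(60°) = 27, so DN = 3·√3.
Step 2: By the inverse law of cosines on triangle IDN: cos(∠IDN) = (3² + (3·√3)² − 6²) / (2·3·3·√3) = 0/31.18 = 0, so ∠IDN = 90°.

Therefore, the measure of angle ∠IDN = 90°.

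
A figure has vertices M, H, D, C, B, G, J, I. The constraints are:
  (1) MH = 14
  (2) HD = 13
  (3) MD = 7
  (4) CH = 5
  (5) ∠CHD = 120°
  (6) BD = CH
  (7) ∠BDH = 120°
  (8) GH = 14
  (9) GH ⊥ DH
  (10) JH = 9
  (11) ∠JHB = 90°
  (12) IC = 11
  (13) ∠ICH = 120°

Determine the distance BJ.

From the given relations: BD = CH = 5.
Step 1: By the law of cosines on triangle BDH: BH² = 5² + 13² − 2·5·13·cos(120°) = 259, so BH ≈ 16.09.
Step 2: By the law of cosines on triangle BHJ: BJ² = 16.09² + 9² − 2·16.09·9·cos(90°) = 340, so BJ = 2·√85.

Therefore, the length of BJ = 2·√85.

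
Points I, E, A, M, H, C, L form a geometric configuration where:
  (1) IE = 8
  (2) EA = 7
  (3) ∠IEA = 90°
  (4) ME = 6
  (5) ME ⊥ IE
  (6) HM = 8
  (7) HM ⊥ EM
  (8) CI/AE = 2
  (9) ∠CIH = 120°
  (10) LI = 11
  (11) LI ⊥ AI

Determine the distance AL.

Step 1: By the law of cosines on triangle AEI: AI² = 7² + 8² − 2·7·8·cos(90°) = 113, so AI = √113.
Step 2: By the law of cosines on triangle AIL: AL² = √113² + 11² − 2·√113·11·cos(90°) = 234, so AL = 3·√26.

Therefore, the length of AL = 3·√26.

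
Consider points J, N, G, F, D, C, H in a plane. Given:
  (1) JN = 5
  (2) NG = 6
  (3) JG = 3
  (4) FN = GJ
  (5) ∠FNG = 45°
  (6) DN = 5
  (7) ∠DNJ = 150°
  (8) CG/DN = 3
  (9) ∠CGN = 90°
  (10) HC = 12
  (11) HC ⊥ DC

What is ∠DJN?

Step 1: By the law of cosines on triangle JND: JD² = 5² + 5² − 2·5·5·cos(150°) = 93.3, so JD ≈ 9.66.
Step 2: By the inverse law of cosines on triangle DJN: cos(∠DJN) = (9.66² + 5² − 5²) / (2·9.66·5) = 93.3/96.59 = 0.9659, so ∠DJN = 15°.

Therefore, the measure of angle ∠DJN = 15°.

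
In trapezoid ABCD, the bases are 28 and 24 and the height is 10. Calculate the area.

Area = (28 + 24) * 10 / 2 = 520 / 2 = 260

260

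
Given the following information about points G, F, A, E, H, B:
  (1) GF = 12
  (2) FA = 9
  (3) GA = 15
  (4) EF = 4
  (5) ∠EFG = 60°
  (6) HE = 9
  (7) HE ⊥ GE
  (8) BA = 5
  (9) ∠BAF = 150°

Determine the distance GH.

Step 1: By the law of cosines on triangle EFG: EG² = 4² + 12² − 2·4·12·cos(60°) = 112, so EG = 4·√7.
Step 2: By the law of cosines on triangle GEH: GH² = (4·√7)² + 9² − 2·4·√7·9·cos(90°) = 193, so GH = √193.

Therefore, the length of GH = √193.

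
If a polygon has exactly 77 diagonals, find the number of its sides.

Using d = n(n - 3)/2, we solve 77 = n(n - 3)/2.
So n(n - 3) = 154.
Testing n = 14: 14 * 11 = 154 = 154. Correct.
The polygon has 14 sides.

14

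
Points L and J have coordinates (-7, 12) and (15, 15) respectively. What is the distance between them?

d = sqrt((15 - -7)^2 + (15 - 12)^2)
d = sqrt(22^2 + 3^2)
d = sqrt(484 + 9)
d = sqrt(493)

sqrt(493)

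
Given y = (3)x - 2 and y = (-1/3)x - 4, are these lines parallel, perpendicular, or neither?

Slope of line 1: m1 = 3
Slope of line 2: m2 = -1/3
Two lines are perpendicular when the product of their slopes is -1 (negative reciprocals).
m1 * m2 = (3) * (-1/3) = -1, confirming perpendicularity.

Perpendicular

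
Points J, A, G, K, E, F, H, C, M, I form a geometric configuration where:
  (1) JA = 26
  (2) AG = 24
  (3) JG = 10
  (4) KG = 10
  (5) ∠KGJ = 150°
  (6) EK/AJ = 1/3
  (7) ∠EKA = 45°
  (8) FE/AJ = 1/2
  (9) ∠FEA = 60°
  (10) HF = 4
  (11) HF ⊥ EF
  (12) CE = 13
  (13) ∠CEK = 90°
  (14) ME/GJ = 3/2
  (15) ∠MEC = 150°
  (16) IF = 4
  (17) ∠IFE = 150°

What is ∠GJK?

Step 1: By the law of cosines on triangle JGK: JK² = 10² + 10² − 2·10·10·cos(150°) = 373.21, so JK ≈ 19.32.
Step 2: By the inverse law of cosines on triangle GJK: cos(∠GJK) = (10² + 19.32² − 10²) / (2·10·19.32) = 373.21/386.37 = 0.9659, so ∠GJK = 15°.

Therefore, the measure of angle ∠GJK = 15°.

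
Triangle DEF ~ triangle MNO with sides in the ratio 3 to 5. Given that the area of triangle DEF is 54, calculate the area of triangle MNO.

Area ratio = (3/5)^2 = 9/25. Area of MNO = 54 * 25/9 = 150.

150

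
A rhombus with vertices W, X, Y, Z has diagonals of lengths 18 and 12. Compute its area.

Area = (18 * 12) / 2 = 216 / 2 = 108

108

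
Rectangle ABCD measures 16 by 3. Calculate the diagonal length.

A rectangle's diagonal splits it into two right triangles, with the diagonal as the hypotenuse.
By the Pythagorean theorem, d^2 = 16^2 + 3^2 = 265.
Therefore d = sqrt(265).

sqrt(265)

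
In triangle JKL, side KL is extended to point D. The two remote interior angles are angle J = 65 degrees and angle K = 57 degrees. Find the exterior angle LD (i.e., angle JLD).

By the exterior angle theorem, an exterior angle of a triangle equals the sum of the two remote interior angles.
Exterior angle = angle J + angle K
Exterior angle = 65 + 57 = 122 degrees

122 degrees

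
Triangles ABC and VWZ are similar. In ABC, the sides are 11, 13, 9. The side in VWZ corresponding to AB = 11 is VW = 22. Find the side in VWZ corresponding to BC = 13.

Since the triangles are similar, the ratio of corresponding sides is constant.
Scale factor k = VW / AB = 22 / 11 = 2
WZ = k * BC = 2 * 13 = 26

26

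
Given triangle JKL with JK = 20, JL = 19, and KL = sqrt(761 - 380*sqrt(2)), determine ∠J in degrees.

When all three sides of a triangle are known, the law of cosines can be rearranged to find any angle.
cos(C) = (a² + b² - c²) / (2ab) gives cos(J) = sqrt(2)/2.
Taking the inverse cosine: J = 45°.

45°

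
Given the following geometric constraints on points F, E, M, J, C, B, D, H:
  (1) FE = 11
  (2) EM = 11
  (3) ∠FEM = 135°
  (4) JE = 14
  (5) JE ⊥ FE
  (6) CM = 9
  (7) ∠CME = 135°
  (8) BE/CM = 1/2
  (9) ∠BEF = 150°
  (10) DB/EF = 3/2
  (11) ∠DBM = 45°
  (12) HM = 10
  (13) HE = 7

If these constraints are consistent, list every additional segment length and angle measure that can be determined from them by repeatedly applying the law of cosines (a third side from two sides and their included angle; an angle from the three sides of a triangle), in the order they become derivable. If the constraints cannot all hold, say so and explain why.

The constraints are consistent. Derivable facts, in order:
After 1 step:
- EC ≈ 18.49
- FB ≈ 15.07
- FJ ≈ 17.8
- FM ≈ 20.33
- ∠EHM = 78.46°
- ∠EMH = 38.57°
- ∠HEM = 62.96°
After 2 steps:
- ∠BFE = 8.59°
- ∠CEM = 20.13°
- ∠EBF = 21.41°
- ∠ECM = 24.87°
- ∠EFJ = 51.84°
- ∠EFM = 22.5°
- ∠EJF = 38.16°
- ∠EMF = 22.5°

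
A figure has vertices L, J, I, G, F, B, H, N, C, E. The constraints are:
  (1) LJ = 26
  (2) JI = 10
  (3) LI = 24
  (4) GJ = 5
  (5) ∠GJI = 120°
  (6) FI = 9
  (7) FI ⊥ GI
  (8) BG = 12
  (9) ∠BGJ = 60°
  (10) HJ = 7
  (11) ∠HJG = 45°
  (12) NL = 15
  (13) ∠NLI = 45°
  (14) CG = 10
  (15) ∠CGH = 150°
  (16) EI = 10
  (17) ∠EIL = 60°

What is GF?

Step 1: By the law of cosines on triangle GJI: GI² = 5² + 10² − 2·5·10·cos(120°) = 175, so GI = 5·√7.
Step 2: By the law of cosines on triangle GIF: GF² = (5·√7)² + 9² − 2·5·√7·9·cos(90°) = 256, so GF = 16.

Therefore, the length of GF = 16.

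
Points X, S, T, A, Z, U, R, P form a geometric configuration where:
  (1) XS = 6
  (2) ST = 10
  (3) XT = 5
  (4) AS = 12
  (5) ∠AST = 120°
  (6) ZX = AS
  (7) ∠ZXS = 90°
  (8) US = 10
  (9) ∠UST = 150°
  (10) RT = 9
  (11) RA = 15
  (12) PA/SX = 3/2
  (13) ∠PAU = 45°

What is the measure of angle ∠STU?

Step 1: By the law of cosines on triangle TSU: TU² = 10² + 10² − 2·10·10·cos(150°) = 373.21, so TU ≈ 19.32.
Step 2: By the inverse law of cosines on triangle STU: cos(∠STU) = (10² + 19.32² − 10²) / (2·10·19.32) = 373.21/386.37 = 0.9659, so ∠STU = 15°.

Therefore, the measure of angle ∠STU = 15°.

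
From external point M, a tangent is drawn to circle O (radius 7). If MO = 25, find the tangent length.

Let T be the point of tangency. Then OT ⊥ MT (radius ⊥ tangent).
In right triangle OTM: OM² = OT² + MT²
25² = 7² + MT²
MT² = 576, MT = 24

24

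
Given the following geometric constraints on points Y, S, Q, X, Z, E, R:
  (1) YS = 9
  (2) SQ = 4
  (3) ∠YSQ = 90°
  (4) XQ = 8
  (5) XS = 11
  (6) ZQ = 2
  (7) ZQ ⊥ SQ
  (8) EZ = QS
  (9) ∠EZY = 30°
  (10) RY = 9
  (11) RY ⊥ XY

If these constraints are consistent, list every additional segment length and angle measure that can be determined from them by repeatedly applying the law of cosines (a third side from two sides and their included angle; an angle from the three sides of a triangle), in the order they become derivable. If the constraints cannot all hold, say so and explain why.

The constraints are consistent. Derivable facts, in order:
After 1 step:
- SZ = 2·√5
- YQ = √97
- ∠QSX = 33.95°
- ∠QXS = 16.21°
- ∠SQX = 129.84°
After 2 steps:
- ∠QSZ = 26.57°
- ∠QYS = 23.96°
- ∠QZS = 63.43°
- ∠SQY = 66.04°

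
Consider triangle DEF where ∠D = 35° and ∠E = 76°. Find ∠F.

By the triangle angle sum property, the three interior angles of any triangle add up to 180°.
We know angle D = 35° and angle E = 76°, so their sum is 111°.
Therefore angle F = 180° - 111° = 69°.

69 degrees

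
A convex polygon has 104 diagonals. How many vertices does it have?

Using d = n(n - 3)/2, we solve 104 = n(n - 3)/2.
So n(n - 3) = 208.
Testing n = 16: 16 * 13 = 208 = 208. Correct.
The polygon has 16 sides.

16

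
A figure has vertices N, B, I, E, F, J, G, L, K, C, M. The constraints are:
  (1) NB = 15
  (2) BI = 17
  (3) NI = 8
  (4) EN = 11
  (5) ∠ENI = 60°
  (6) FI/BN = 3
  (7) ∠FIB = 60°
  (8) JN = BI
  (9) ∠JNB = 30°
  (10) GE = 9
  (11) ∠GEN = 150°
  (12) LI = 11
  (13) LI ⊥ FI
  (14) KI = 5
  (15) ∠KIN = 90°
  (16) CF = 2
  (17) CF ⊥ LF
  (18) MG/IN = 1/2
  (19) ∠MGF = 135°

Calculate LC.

From the given relations: FI = 3·BN = 3·15 = 45.
Step 1: By the law of cosines on triangle LIF: LF² = 11² + 45² − 2·11·45·cos(90°) = 2146, so LF ≈ 46.32.
Step 2: By the law of cosines on triangle LFC: LC² = 46.32² + 2² − 2·46.32·2·cos(90°) = 2150, so LC = 5·√86.

Therefore, the length of LC = 5·√86.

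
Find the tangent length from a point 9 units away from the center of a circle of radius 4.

The tangent, radius, and line from the external point to the center form a right triangle.
The right angle is where the tangent meets the radius.
By the Pythagorean theorem: tangent² + 4² = 9²
tangent² = 81 - 16 = 65
tangent = sqrt(65)

sqrt(65)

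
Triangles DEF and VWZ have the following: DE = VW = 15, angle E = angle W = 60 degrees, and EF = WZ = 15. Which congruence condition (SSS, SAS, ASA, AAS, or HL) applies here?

The given information provides:
DE = VW = 15, angle E = angle W = 60 degrees, and EF = WZ = 15
This matches the SAS congruence theorem.
Two pairs of corresponding sides and the included angle are equal (Side-Angle-Side).

SAS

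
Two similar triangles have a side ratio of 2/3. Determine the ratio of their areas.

Area scales with the square of linear dimensions. If every length is multiplied by 2/3, then the area is multiplied by (2/3)^2 = 4/9.
The area ratio is 4:9.

4:9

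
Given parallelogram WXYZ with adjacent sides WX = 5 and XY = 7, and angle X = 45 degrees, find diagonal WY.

Law of cosines: d^2 = 5^2 + 7^2 - 2(5)(7)cos(45°) = 74 - 35*sqrt(2), so d = sqrt(74 - 35*sqrt(2)).

sqrt(74 - 35*sqrt(2))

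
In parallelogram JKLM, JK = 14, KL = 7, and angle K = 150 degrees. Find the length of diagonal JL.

The diagonal of a parallelogram can be found by treating two adjacent sides and the diagonal as a triangle.
Applying the law of cosines with sides 14, 7 and included angle 150°:
d^2 = 196 + 49 - 196*cos(150°) = 98*sqrt(3) + 245
d = 7*sqrt(2*sqrt(3) + 5)

7*sqrt(2*sqrt(3) + 5)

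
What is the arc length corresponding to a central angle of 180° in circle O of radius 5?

The full circumference is 2πr = 2π(5) = 10*pi.
The arc spans 180° out of 360°, which is a fraction of 1/2.
Arc length = 10*pi × 1/2 = 5*pi.

5*pi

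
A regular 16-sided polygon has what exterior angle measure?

Each exterior angle of a regular n-gon is 360 / n.
For n = 16: 360 / 16 = 45/2 degrees.

45/2 degrees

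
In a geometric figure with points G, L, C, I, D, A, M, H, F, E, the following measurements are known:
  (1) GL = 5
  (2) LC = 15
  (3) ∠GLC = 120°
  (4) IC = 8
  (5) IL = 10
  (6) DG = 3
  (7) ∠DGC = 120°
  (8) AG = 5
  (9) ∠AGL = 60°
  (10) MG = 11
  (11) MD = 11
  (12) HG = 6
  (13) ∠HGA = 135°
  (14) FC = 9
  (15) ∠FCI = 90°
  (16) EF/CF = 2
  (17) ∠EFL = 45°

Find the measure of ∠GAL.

Step 1: By the law of cosines on triangle AGL: AL² = 5² + 5² − 2·5·5·cos(60°) = 25, so AL = 5.
Step 2: By the inverse law of cosines on triangle GAL: cos(∠GAL) = (5² + 5² − 5²) / (2·5·5) = 25/50 = 0.5, so ∠GAL = 60°.

Therefore, the measure of angle ∠GAL = 60°.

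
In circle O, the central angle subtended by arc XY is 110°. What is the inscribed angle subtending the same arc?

An inscribed angle intercepts an arc from a point on the circle, while the central angle intercepts the same arc from the center.
The inscribed angle is always half the central angle: 110° / 2 = 55°.

55°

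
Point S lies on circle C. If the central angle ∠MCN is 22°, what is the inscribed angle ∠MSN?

By the inscribed angle theorem, the inscribed angle is half the central angle.
Inscribed angle = 22° / 2 = 11°

11°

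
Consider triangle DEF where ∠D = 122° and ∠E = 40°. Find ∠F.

Let angle F = x. Then 122 + 40 + x = 180.
x = 180 - 162 = 18 degrees.

18 degrees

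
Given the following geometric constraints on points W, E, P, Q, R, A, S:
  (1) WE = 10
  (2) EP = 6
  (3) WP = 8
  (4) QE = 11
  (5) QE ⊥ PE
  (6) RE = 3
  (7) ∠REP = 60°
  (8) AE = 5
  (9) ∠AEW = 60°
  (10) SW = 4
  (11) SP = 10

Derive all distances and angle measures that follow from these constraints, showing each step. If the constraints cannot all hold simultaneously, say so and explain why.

The constraints are consistent.

Step 1: From WE = 10, EA = 5, and ∠WEA = 60°, by the law of cosines:
  WA² = WE² + EA² - 2·WE·EA·cos(60°) = 100 + 25 - 50 = 75
  WA = 5·√3

Step 2: From PE = 6, EQ = 11, and ∠PEQ = 90°, by the law of cosines:
  PQ² = PE² + EQ² - 2·PE·EQ·cos(90°) = 36 + 121 - 0 = 157
  PQ = √157

Step 3: From PE = 6, ER = 3, and ∠PER = 60°, by the law of cosines:
  PR² = PE² + ER² - 2·PE·ER·cos(60°) = 36 + 9 - 18 = 27
  PR = 3·√3

Step 4: From WE = 10, WP = 8, EP = 6, by the inverse law of cosines:
  cos(∠EWP) = (WE² + WP² - EP²) / (2·WE·WP)
  ∠EWP = 36.87°

Step 5: From WP = 8, WS = 4, PS = 10, by the inverse law of cosines:
  cos(∠PWS) = (WP² + WS² - PS²) / (2·WP·WS)
  ∠PWS = 108.21°

Step 6: From EP = 6, EW = 10, PW = 8, by the inverse law of cosines:
  cos(∠PEW) = (EP² + EW² - PW²) / (2·EP·EW)
  ∠PEW = 53.13°

Step 7: From PE = 6, PW = 8, EW = 10, by the inverse law of cosines:
  cos(∠EPW) = (PE² + PW² - EW²) / (2·PE·PW)
  ∠EPW = 90°

Step 8: From PS = 10, PW = 8, SW = 4, by the inverse law of cosines:
  cos(∠SPW) = (PS² + PW² - SW²) / (2·PS·PW)
  ∠SPW = 22.33°

Step 9: From SP = 10, SW = 4, PW = 8, by the inverse law of cosines:
  cos(∠PSW) = (SP² + SW² - PW²) / (2·SP·SW)
  ∠PSW = 49.46°

Step 10: From WA = 5·√3, WE = 10, AE = 5, by the inverse law of cosines:
  cos(∠AWE) = (WA² + WE² - AE²) / (2·WA·WE)
  ∠AWE = 30°

Step 11: From PE = 6, PQ = √157, EQ = 11, by the inverse law of cosines:
  cos(∠EPQ) = (PE² + PQ² - EQ²) / (2·PE·PQ)
  ∠EPQ = 61.39°

Step 12: From PE = 6, PR = 3·√3, ER = 3, by the inverse law of cosines:
  cos(∠EPR) = (PE² + PR² - ER²) / (2·PE·PR)
  ∠EPR = 30°

Step 13: From QE = 11, QP = √157, EP = 6, by the inverse law of cosines:
  cos(∠EQP) = (QE² + QP² - EP²) / (2·QE·QP)
  ∠EQP = 28.61°

Step 14: From RE = 3, RP = 3·√3, EP = 6, by the inverse law of cosines:
  cos(∠ERP) = (RE² + RP² - EP²) / (2·RE·RP)
  ∠ERP = 90°

Step 15: From AE = 5, AW = 5·√3, EW = 10, by the inverse law of cosines:
  cos(∠EAW) = (AE² + AW² - EW²) / (2·AE·AW)
  ∠EAW = 90°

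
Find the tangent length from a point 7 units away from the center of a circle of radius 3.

tangent = √(d² - r²) = √(7² - 3²) = √(49 - 9) = √40 = 2*sqrt(10)

2*sqrt(10)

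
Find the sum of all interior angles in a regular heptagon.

The sum of interior angles of an n-sided polygon is (n - 2) * 180.
For n = 7: (7 - 2) * 180 = 5 * 180 = 900 degrees.

900 degrees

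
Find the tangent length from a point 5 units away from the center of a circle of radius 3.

tangent = √(d² - r²) = √(5² - 3²) = √(25 - 9) = √16 = 4

4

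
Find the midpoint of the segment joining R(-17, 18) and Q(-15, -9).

The midpoint is the average of the coordinates:
x: (-17 + -15)/2 = -16
y: (18 + -9)/2 = 9/2
Midpoint = (-16, 9/2)

(-16, 9/2)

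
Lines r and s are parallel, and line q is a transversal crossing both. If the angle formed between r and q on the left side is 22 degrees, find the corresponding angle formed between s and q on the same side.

Corresponding angles formed by parallel lines and a transversal are equal.
The given angle is 22 degrees.
The corresponding angle = 22 degrees.

22 degrees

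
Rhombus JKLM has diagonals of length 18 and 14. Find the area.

The diagonals of a rhombus divide it into four right triangles.
Each triangle has legs 18/ 2 = 9 and 14/2 = 7, so each has area (1/2)*9*7 = 63/2.
Four such triangles give total area = (d1 * d2) / 2 = 126.

126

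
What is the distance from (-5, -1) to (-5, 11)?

d = sqrt((0)^2 + (12)^2) = sqrt(144) = 12

12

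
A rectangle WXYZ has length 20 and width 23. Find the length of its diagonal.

d = sqrt(20^2 + 23^2) = sqrt(929)

sqrt(929)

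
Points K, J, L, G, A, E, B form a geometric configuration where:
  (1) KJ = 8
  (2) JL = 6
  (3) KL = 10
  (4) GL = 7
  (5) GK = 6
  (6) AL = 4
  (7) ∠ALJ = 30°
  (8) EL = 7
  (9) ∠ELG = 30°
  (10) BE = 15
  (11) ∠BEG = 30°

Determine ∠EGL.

Step 1: By the law of cosines on triangle GLE: GE² = 7² + 7² − 2·7·7·cos(30°) = 13.13, so GE ≈ 3.62.
Step 2: By the inverse law of cosines on triangle EGL: cos(∠EGL) = (3.62² + 7² − 7²) / (2·3.62·7) = 13.13/50.73 = 0.2588, so ∠EGL = 75°.

Therefore, the measure of angle ∠EGL = 75°.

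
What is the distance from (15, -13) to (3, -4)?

d = sqrt((3 - 15)^2 + (-4 - -13)^2)
d = sqrt(-12^2 + 9^2)
d = sqrt(144 + 81)
d = sqrt(225) = 15

15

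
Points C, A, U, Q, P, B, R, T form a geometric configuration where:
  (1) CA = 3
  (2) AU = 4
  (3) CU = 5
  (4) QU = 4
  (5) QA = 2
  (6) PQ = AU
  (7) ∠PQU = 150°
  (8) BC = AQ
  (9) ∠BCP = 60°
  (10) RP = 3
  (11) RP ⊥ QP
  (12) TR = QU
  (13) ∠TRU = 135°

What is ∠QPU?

From the given relations: PQ = AU = 4.
Step 1: By the law of cosines on triangle PQU: PU² = 4² + 4² − 2·4·4·cos(150°) = 59.71, so PU ≈ 7.73.
Step 2: By the inverse law of cosines on triangle QPU: cos(∠QPU) = (4² + 7.73² − 4²) / (2·4·7.73) = 59.71/61.82 = 0.9659, so ∠QPU = 15°.

Therefore, the measure of angle ∠QPU = 15°.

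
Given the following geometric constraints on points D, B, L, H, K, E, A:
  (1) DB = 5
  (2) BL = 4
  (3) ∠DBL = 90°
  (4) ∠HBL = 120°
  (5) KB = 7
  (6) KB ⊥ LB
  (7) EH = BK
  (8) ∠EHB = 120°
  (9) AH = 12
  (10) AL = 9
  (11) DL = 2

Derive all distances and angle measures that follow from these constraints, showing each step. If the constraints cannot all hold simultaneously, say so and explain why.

These constraints are not satisfiable: (1), (2) and (3) already determine DL: by the law of cosines DL² = 5² + 4² − 2·5·4·cos(90°) = 41, so DL = √41, which contradicts (11) DL = 2. No planar figure meets all of them, so nothing further can be derived.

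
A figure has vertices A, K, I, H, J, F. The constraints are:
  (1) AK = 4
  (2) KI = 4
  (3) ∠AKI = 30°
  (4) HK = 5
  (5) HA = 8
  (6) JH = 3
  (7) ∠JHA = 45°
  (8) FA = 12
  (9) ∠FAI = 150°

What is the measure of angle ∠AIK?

Step 1: By the law of cosines on triangle IKA: IA² = 4² + 4² − 2·4·4·cos(30°) = 4.29, so IA ≈ 2.07.
Step 2: By the inverse law of cosines on triangle AIK: cos(∠AIK) = (2.07² + 4² − 4²) / (2·2.07·4) = 4.29/16.56 = 0.2588, so ∠AIK = 75°.

Therefore, the measure of angle ∠AIK = 75°.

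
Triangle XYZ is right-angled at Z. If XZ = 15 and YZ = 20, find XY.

XY = sqrt(15^2 + 20^2) = sqrt(625) = 25

25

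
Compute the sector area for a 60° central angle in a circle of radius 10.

Sector area = π(10²)(1/6) = 50*pi/3

50*pi/3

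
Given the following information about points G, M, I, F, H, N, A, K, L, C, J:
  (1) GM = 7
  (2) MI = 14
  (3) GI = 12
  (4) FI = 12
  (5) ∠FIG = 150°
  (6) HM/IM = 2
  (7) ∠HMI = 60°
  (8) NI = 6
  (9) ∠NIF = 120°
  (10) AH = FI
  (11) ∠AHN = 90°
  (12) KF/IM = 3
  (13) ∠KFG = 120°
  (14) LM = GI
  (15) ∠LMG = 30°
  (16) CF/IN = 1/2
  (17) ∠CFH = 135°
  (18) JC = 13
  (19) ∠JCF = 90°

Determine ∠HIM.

From the given relations: HM = 2·IM = 2·14 = 28.
Step 1: By the law of cosines on triangle IMH: IH² = 14² + 28² − 2·14·28·cos(60°) = 588, so IH = 14·√3.
Step 2: By the inverse law of cosines on triangle HIM: cos(∠HIM) = ((14·√3)² + 14² − 28²) / (2·14·√3·14) = 0/678.96 = 0, so ∠HIM = 90°.

Therefore, the measure of angle ∠HIM = 90°.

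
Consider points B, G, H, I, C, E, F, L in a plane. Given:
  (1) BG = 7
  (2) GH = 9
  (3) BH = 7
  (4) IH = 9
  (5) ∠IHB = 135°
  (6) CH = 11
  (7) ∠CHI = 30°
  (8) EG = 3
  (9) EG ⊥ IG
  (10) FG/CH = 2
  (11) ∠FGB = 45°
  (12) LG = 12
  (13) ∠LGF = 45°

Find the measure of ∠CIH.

Step 1: By the law of cosines on triangle IHC: IC² = 9² + 11² − 2·9·11·cos(30°) = 30.53, so IC ≈ 5.53.
Step 2: By the inverse law of cosines on triangle CIH: cos(∠CIH) = (5.53² + 9² − 11²) / (2·5.53·9) = -9.47/99.45 = -0.0953, so ∠CIH = 95.47°.

Therefore, the measure of angle ∠CIH = 95.47°.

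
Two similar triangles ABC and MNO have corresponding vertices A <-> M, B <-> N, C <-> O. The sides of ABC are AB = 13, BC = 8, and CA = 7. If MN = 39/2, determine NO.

Since the triangles are similar, the ratio of corresponding sides is constant.
Scale factor k = MN / AB = 39/2 / 13 = 3/2
NO = k * BC = 3/2 * 8 = 12

12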